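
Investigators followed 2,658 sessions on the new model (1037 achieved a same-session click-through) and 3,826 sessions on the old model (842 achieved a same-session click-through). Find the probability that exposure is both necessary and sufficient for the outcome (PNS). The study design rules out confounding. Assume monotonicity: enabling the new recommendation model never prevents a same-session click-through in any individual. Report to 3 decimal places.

p₁ = P(outcome | exposed) = 1037/2658 = 0.39014
p₀ = P(outcome | unexposed) = 842/3826 = 0.22007
Under exogeneity and monotonicity, PNS = p₁ − p₀.
PNS = 0.39014 − 0.22007 = 0.17007

PNS ≈ 0.170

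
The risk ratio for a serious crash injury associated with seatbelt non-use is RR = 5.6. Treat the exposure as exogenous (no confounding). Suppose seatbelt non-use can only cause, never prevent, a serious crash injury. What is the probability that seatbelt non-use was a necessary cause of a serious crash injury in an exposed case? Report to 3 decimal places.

Under exogeneity and monotonicity, PN = (RR − 1) / RR = 1 − 1/RR.
PN = (5.6 − 1) / 5.6 = 4.6 / 5.6 ≈ 0.8214

PN ≈ 0.821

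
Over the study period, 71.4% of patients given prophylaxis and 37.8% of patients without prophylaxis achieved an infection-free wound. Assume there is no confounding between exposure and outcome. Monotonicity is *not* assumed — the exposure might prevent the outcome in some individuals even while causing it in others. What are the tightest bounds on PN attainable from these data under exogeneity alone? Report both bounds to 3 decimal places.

0.471 ≤ PN ≤ 0.871

p₁ = 0.714, p₀ = 0.378.
Under exogeneity alone the bounds on PN are max{0,(p₁−p₀)/p₁} ≤ PN ≤ min{1,(1−p₀)/p₁}.
  lower = (p₁ − p₀)/p₁ = 0.336 / 0.714 ≈ 0.4706
  upper = min{1, (1 − p₀)/p₁} = 0.622 / 0.714 ≈ 0.8711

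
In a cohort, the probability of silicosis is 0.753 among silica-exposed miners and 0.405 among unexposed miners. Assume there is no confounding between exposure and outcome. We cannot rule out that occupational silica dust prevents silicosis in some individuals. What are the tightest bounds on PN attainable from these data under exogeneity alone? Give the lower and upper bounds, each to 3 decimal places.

0.462 ≤ PN ≤ 0.790

Let p₁ = 0.753, p₀ = 0.405.
Under exogeneity alone the bounds on PN are max{0,(p₁−p₀)/p₁} ≤ PN ≤ min{1,(1−p₀)/p₁}.
  lower = (p₁ − p₀)/p₁ = 0.348 / 0.753 ≈ 0.4622
  upper = min{1, (1 − p₀)/p₁} = 0.595 / 0.753 ≈ 0.7902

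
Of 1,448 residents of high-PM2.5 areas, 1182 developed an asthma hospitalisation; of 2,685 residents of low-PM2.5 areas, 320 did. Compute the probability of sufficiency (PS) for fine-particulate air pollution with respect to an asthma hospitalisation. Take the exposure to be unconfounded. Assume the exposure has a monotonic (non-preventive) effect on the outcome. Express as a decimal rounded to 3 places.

PS ≈ 0.791

p₁ = P(outcome | exposed) = 1182/1448 = 0.8163
p₀ = P(outcome | unexposed) = 320/2685 = 0.11918
Under exogeneity and monotonicity, PS = (p₁ − p₀) / (1 − p₀).
PS = (0.8163 − 0.11918) / (1 − 0.11918) = 0.69712 / 0.88082 ≈ 0.7914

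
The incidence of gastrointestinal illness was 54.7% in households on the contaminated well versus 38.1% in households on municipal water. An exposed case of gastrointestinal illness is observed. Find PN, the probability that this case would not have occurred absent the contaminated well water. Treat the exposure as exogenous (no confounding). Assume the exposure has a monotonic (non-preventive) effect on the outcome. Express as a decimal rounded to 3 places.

p₁ = 0.547, p₀ = 0.381.
Under exogeneity and monotonicity, PN = (p₁ − p₀) / p₁.
PN = (0.547 − 0.381) / 0.547 = 0.166 / 0.547 ≈ 0.3035

PN ≈ 0.303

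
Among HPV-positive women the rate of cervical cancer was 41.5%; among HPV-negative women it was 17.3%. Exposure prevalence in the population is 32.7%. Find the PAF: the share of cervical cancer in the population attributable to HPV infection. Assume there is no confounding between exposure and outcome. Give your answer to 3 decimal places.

p₁ = 0.415, p₀ = 0.173.
Overall risk P(Y=1) = π·p₁ + (1−π)·p₀ = 0.327×0.415 + 0.673×0.173 = 0.25213.
Under exogeneity, PAF = [P(Y=1) − p₀] / P(Y=1).
PAF = (0.25213 − 0.173) / 0.25213 ≈ 0.3139

PAF ≈ 0.314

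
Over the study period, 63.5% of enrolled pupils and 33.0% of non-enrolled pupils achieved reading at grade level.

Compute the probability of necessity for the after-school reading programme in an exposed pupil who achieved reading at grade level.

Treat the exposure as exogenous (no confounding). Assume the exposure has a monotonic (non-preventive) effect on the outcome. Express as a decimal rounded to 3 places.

PN ≈ 0.480

p₁ = 0.635, p₀ = 0.33.
Under exogeneity and monotonicity, PN = (p₁ − p₀) / p₁.
PN = (0.635 − 0.33) / 0.635 = 0.305 / 0.635 ≈ 0.4803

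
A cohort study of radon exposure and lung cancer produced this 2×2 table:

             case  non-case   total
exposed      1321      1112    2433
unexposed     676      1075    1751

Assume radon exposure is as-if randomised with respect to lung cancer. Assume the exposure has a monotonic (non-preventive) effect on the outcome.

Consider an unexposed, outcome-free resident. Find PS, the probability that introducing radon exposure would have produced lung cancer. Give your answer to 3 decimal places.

p₁ = P(outcome | exposed) = 1321/2433 = 0.54295
p₀ = P(outcome | unexposed) = 676/1751 = 0.38607
Under exogeneity and monotonicity, PS = (p₁ − p₀)/(1 − p₀).
PS = (0.54295 − 0.38607) / 0.61393 ≈ 0.2555

PS ≈ 0.256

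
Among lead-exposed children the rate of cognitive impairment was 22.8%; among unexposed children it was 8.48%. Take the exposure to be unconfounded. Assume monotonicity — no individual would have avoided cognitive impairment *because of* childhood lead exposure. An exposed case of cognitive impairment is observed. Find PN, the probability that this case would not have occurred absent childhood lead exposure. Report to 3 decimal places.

PN ≈ 0.628

p₁ = 0.228, p₀ = 0.0848.
Under exogeneity and monotonicity, PN = (p₁ − p₀) / p₁.
PN = (0.228 − 0.0848) / 0.228 = 0.1432 / 0.228 ≈ 0.6281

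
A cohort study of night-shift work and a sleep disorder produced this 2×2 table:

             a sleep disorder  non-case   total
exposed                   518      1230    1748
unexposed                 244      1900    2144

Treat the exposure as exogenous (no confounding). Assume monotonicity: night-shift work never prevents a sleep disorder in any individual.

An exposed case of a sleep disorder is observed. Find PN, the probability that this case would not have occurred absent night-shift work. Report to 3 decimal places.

PN ≈ 0.616

p₁ = P(outcome | exposed) = 518/1748 = 0.29634
p₀ = P(outcome | unexposed) = 244/2144 = 0.11381
Under exogeneity and monotonicity, PN = (p₁ − p₀)/p₁.
PN = (0.29634 − 0.11381) / 0.29634 ≈ 0.6160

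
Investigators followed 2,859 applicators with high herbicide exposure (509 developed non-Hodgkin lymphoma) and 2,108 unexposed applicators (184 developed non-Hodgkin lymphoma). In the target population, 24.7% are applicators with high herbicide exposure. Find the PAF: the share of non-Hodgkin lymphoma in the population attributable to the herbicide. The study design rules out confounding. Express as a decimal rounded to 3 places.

p₁ = P(outcome | exposed) = 509/2859 = 0.17803
p₀ = P(outcome | unexposed) = 184/2108 = 0.087287
Overall risk P(Y=1) = π·p₁ + (1−π)·p₀ = 0.247×0.17803 + 0.753×0.087287 = 0.1097.
Under exogeneity, PAF = [P(Y=1) − p₀] / P(Y=1).
PAF = (0.1097 − 0.087287) / 0.1097 ≈ 0.2043

PAF ≈ 0.204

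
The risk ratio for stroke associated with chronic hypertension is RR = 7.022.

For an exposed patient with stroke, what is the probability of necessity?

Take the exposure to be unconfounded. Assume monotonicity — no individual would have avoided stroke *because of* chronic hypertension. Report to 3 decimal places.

Under exogeneity and monotonicity, PN = (RR − 1) / RR = 1 − 1/RR.
PN = (7.022 − 1) / 7.022 = 6.022 / 7.022 ≈ 0.8576

PN ≈ 0.858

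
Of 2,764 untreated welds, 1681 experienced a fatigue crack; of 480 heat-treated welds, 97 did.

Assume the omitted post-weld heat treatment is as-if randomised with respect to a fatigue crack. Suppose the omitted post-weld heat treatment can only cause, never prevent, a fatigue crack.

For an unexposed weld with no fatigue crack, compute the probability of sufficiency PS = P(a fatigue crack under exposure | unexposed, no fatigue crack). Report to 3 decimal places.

p₁ = P(outcome | exposed) = 1681/2764 = 0.60818
p₀ = P(outcome | unexposed) = 97/480 = 0.20208
Under exogeneity and monotonicity, PS = (p₁ − p₀) / (1 − p₀).
PS = (0.60818 − 0.20208) / (1 − 0.20208) = 0.40609 / 0.79792 ≈ 0.5089

PS ≈ 0.509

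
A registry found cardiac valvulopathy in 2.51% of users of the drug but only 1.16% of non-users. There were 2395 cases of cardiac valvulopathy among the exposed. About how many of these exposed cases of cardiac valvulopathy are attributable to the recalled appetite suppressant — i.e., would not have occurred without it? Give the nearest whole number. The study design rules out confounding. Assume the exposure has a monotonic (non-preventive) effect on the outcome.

p₁ = 0.0251, p₀ = 0.0116.
PN = (p₁ − p₀)/p₁ = (0.0251 − 0.0116) / 0.0251 ≈ 0.53785.
Attributable cases ≈ PN × (exposed cases) = 0.53785 × 2395 ≈ 1288.15.

about 1288 cases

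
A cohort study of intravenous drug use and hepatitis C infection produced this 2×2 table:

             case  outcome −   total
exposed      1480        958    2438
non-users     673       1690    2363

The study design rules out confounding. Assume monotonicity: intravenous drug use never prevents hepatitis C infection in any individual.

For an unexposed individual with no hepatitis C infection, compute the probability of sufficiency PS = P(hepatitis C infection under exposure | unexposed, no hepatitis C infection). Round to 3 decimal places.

PS ≈ 0.451

p₁ = P(outcome | exposed) = 1480/2438 = 0.60705
p₀ = P(outcome | unexposed) = 673/2363 = 0.28481
Under exogeneity and monotonicity, PS = (p₁ − p₀)/(1 − p₀).
PS = (0.60705 − 0.28481) / 0.71519 ≈ 0.4506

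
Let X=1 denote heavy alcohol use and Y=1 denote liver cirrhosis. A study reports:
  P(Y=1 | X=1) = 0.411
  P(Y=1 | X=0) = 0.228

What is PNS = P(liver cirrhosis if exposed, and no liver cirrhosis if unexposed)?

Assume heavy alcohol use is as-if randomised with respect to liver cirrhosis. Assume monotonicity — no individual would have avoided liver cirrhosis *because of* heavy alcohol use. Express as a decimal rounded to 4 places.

Let p₁ = 0.411, p₀ = 0.228.
Under exogeneity and monotonicity, PNS = p₁ − p₀.
PNS = 0.411 − 0.228 = 0.183

PNS ≈ 0.1830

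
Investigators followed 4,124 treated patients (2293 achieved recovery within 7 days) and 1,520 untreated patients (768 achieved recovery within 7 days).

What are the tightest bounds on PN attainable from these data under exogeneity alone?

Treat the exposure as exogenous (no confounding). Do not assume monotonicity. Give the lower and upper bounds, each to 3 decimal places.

p₁ = P(outcome | exposed) = 2293/4124 = 0.55601
p₀ = P(outcome | unexposed) = 768/1520 = 0.50526
Under exogeneity alone the bounds on PN are max{0,(p₁−p₀)/p₁} ≤ PN ≤ min{1,(1−p₀)/p₁}.
  lower = (p₁ − p₀)/p₁ = 0.05075 / 0.55601 ≈ 0.0913
  upper = min{1, (1 − p₀)/p₁} = 0.49474 / 0.55601 ≈ 0.8898

0.091 ≤ PN ≤ 0.890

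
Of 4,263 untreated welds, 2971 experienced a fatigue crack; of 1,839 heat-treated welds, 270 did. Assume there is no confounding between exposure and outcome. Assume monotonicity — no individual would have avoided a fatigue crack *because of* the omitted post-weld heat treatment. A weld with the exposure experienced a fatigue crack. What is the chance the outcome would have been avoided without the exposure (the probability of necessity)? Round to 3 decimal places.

PN ≈ 0.789

p₁ = P(outcome | exposed) = 2971/4263 = 0.69693
p₀ = P(outcome | unexposed) = 270/1839 = 0.14682
Under exogeneity and monotonicity, PN = (p₁ − p₀) / p₁.
PN = (0.69693 − 0.14682) / 0.69693 = 0.55011 / 0.69693 ≈ 0.7893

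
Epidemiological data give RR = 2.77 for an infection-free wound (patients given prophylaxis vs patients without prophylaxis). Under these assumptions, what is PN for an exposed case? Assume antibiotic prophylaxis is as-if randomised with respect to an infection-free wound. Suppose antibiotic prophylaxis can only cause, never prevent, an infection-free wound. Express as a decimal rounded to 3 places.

Under exogeneity and monotonicity, PN = (RR − 1) / RR = 1 − 1/RR.
PN = (2.77 − 1) / 2.77 = 1.77 / 2.77 ≈ 0.6390

PN ≈ 0.639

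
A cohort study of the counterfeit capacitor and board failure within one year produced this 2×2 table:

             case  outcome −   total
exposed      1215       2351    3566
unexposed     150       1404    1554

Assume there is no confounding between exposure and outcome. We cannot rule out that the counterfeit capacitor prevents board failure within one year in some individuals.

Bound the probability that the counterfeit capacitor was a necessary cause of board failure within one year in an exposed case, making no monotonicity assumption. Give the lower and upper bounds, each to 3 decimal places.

0.717 ≤ PN ≤ 1.000

p₁ = P(outcome | exposed) = 1215/3566 = 0.34072
p₀ = P(outcome | unexposed) = 150/1554 = 0.096525
Under exogeneity alone the bounds on PN are max{0,(p₁−p₀)/p₁} ≤ PN ≤ min{1,(1−p₀)/p₁}.
  lower = (p₁ − p₀)/p₁ = 0.24419 / 0.34072 ≈ 0.7167
  upper = min{1, (1 − p₀)/p₁} = 0.90347 / 0.34072 ≈ 2.6517 → capped at 1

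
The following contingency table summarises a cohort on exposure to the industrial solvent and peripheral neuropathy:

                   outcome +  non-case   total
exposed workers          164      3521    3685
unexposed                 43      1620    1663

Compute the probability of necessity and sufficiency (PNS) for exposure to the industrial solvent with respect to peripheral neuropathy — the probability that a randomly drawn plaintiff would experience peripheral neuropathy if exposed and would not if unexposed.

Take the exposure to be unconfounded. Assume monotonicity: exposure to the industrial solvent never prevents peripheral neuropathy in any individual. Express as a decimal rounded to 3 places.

p₁ = P(outcome | exposed) = 164/3685 = 0.044505
p₀ = P(outcome | unexposed) = 43/1663 = 0.025857
Under exogeneity and monotonicity, PNS = p₁ − p₀.
PNS = 0.044505 − 0.025857 = 0.018648

PNS ≈ 0.019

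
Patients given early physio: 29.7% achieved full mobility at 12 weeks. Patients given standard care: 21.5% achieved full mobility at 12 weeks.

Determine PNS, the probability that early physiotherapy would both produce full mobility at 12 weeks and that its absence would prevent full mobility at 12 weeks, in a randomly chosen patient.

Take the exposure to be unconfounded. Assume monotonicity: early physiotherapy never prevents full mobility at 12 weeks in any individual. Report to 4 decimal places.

PNS ≈ 0.0820

p₁ = 0.297, p₀ = 0.215.
Under exogeneity and monotonicity, PNS = p₁ − p₀.
PNS = 0.297 − 0.215 = 0.082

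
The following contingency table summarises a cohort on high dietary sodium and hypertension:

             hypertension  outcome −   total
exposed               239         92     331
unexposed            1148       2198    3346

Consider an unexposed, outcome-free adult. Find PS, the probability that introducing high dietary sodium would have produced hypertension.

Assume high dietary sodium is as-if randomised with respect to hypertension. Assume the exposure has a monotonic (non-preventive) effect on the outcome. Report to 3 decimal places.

p₁ = P(outcome | exposed) = 239/331 = 0.72205
p₀ = P(outcome | unexposed) = 1148/3346 = 0.3431
Under exogeneity and monotonicity, PS = (p₁ − p₀)/(1 − p₀).
PS = (0.72205 − 0.3431) / 0.6569 ≈ 0.5769

PS ≈ 0.577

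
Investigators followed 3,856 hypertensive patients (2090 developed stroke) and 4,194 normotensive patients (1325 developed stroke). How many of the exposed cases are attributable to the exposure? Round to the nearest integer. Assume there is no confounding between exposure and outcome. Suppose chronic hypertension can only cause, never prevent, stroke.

about 872 cases

p₁ = P(outcome | exposed) = 2090/3856 = 0.54201
p₀ = P(outcome | unexposed) = 1325/4194 = 0.31593
PN = (p₁ − p₀)/p₁ = (0.54201 − 0.31593) / 0.54201 ≈ 0.41712.
Attributable cases ≈ PN × (exposed cases) = 0.41712 × 2090 ≈ 871.78.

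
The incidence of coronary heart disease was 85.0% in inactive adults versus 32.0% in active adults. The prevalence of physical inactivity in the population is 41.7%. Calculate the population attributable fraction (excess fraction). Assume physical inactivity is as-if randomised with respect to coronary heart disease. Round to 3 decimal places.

p₁ = 0.85, p₀ = 0.32.
Overall risk P(Y=1) = π·p₁ + (1−π)·p₀ = 0.417×0.85 + 0.583×0.32 = 0.54101.
Under exogeneity, PAF = [P(Y=1) − p₀] / P(Y=1).
PAF = (0.54101 − 0.32) / 0.54101 ≈ 0.4085

PAF ≈ 0.409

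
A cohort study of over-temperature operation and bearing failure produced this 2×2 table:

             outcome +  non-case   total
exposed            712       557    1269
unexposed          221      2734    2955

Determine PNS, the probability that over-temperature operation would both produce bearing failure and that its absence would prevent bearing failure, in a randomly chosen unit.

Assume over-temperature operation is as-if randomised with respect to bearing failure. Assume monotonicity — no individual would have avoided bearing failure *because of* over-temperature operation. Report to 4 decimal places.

PNS ≈ 0.4863

p₁ = P(outcome | exposed) = 712/1269 = 0.56107
p₀ = P(outcome | unexposed) = 221/2955 = 0.074788
Under exogeneity and monotonicity, PNS = p₁ − p₀.
PNS = 0.56107 − 0.074788 = 0.48628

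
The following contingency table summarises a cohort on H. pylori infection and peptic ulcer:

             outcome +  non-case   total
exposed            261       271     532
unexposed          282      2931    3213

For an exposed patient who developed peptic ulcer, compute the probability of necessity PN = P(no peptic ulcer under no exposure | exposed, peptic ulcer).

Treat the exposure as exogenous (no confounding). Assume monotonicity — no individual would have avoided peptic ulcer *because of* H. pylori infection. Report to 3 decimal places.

PN ≈ 0.821

p₁ = P(outcome | exposed) = 261/532 = 0.4906
p₀ = P(outcome | unexposed) = 282/3213 = 0.087768
Under exogeneity and monotonicity, PN = (p₁ − p₀)/p₁.
PN = (0.4906 − 0.087768) / 0.4906 ≈ 0.8211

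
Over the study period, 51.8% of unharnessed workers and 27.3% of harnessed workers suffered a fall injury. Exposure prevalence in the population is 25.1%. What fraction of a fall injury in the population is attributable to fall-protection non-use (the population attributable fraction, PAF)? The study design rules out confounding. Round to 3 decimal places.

p₁ = 0.518, p₀ = 0.273.
Overall risk P(Y=1) = π·p₁ + (1−π)·p₀ = 0.251×0.518 + 0.749×0.273 = 0.33449.
Under exogeneity, PAF = [P(Y=1) − p₀] / P(Y=1).
PAF = (0.33449 − 0.273) / 0.33449 ≈ 0.1838

PAF ≈ 0.184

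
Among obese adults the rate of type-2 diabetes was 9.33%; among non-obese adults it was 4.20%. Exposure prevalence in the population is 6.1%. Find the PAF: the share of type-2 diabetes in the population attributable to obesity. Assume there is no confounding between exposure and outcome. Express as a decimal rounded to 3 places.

p₁ = 0.0933, p₀ = 0.042.
Overall risk P(Y=1) = π·p₁ + (1−π)·p₀ = 0.061×0.0933 + 0.939×0.042 = 0.045129.
Under exogeneity, PAF = [P(Y=1) − p₀] / P(Y=1).
PAF = (0.045129 − 0.042) / 0.045129 ≈ 0.0693

PAF ≈ 0.069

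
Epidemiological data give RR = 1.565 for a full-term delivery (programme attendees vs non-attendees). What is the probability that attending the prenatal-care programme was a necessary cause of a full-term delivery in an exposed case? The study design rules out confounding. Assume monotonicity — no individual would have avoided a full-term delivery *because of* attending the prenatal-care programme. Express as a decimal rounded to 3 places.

PN ≈ 0.361

Under exogeneity and monotonicity, PN = (RR − 1) / RR = 1 − 1/RR.
PN = (1.565 − 1) / 1.565 = 0.565 / 1.565 ≈ 0.3610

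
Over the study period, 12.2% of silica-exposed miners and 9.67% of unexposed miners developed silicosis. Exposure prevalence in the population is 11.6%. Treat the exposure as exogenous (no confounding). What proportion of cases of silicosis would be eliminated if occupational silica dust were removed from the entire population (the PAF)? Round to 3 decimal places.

PAF ≈ 0.029

p₁ = 0.122, p₀ = 0.0967.
Overall risk P(Y=1) = π·p₁ + (1−π)·p₀ = 0.116×0.122 + 0.884×0.0967 = 0.099635.
Under exogeneity, PAF = [P(Y=1) − p₀] / P(Y=1).
PAF = (0.099635 − 0.0967) / 0.099635 ≈ 0.0295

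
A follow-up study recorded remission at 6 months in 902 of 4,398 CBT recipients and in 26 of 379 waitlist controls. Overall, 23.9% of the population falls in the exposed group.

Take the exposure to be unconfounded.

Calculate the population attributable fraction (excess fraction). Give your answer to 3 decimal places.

p₁ = P(outcome | exposed) = 902/4398 = 0.20509
p₀ = P(outcome | unexposed) = 26/379 = 0.068602
Overall risk P(Y=1) = π·p₁ + (1−π)·p₀ = 0.239×0.20509 + 0.761×0.068602 = 0.10122.
Under exogeneity, PAF = [P(Y=1) − p₀] / P(Y=1).
PAF = (0.10122 − 0.068602) / 0.10122 ≈ 0.3223

PAF ≈ 0.322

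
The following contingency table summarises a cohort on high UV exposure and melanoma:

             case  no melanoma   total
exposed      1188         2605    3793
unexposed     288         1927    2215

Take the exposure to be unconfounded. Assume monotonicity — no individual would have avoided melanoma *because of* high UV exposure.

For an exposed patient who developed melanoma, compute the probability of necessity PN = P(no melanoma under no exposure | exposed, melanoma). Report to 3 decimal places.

p₁ = P(outcome | exposed) = 1188/3793 = 0.31321
p₀ = P(outcome | unexposed) = 288/2215 = 0.13002
Under exogeneity and monotonicity, PN = (p₁ − p₀)/p₁.
PN = (0.31321 − 0.13002) / 0.31321 ≈ 0.5849

PN ≈ 0.585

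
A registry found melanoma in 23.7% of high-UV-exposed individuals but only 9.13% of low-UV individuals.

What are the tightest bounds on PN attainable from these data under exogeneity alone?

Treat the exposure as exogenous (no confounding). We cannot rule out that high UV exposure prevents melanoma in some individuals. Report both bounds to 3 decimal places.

0.615 ≤ PN ≤ 1.000

p₁ = 0.237, p₀ = 0.0913.
Under exogeneity alone the bounds on PN are max{0,(p₁−p₀)/p₁} ≤ PN ≤ min{1,(1−p₀)/p₁}.
  lower = (p₁ − p₀)/p₁ = 0.1457 / 0.237 ≈ 0.6148
  upper = min{1, (1 − p₀)/p₁} = 0.9087 / 0.237 ≈ 3.8342 → capped at 1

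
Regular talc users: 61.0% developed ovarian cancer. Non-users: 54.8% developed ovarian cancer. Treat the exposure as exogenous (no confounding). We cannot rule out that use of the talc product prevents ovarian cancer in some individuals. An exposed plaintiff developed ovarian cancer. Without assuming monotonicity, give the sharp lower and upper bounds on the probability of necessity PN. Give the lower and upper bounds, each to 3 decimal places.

p₁ = 0.61, p₀ = 0.548.
Under exogeneity alone the bounds on PN are max{0,(p₁−p₀)/p₁} ≤ PN ≤ min{1,(1−p₀)/p₁}.
  lower = (p₁ − p₀)/p₁ = 0.062 / 0.61 ≈ 0.1016
  upper = min{1, (1 − p₀)/p₁} = 0.452 / 0.61 ≈ 0.7410

0.102 ≤ PN ≤ 0.741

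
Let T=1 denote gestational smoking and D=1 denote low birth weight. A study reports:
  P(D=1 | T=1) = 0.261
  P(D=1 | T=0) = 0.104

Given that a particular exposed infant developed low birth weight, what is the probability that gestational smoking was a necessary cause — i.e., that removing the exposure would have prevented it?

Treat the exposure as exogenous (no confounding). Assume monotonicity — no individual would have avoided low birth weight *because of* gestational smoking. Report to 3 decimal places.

Let p₁ = 0.261, p₀ = 0.104.
Under exogeneity and monotonicity, PN = (p₁ − p₀) / p₁.
PN = (0.261 − 0.104) / 0.261 = 0.157 / 0.261 ≈ 0.6015

PN ≈ 0.602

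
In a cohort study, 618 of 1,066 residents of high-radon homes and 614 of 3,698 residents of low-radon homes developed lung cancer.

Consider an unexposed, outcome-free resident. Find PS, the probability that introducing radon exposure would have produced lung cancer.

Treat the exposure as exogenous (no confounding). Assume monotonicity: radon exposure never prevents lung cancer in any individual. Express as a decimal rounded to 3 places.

PS ≈ 0.496

p₁ = P(outcome | exposed) = 618/1066 = 0.57974
p₀ = P(outcome | unexposed) = 614/3698 = 0.16604
Under exogeneity and monotonicity, PS = (p₁ − p₀) / (1 − p₀).
PS = (0.57974 − 0.16604) / (1 − 0.16604) = 0.4137 / 0.83396 ≈ 0.4961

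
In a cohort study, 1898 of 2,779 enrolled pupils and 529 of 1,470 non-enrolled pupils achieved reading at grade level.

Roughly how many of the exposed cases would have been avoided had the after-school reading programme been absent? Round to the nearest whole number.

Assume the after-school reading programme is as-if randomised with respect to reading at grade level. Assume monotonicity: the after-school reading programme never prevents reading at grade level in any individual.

about 898 cases

p₁ = P(outcome | exposed) = 1898/2779 = 0.68298
p₀ = P(outcome | unexposed) = 529/1470 = 0.35986
PN = (p₁ − p₀)/p₁ = (0.68298 − 0.35986) / 0.68298 ≈ 0.47310.
Attributable cases ≈ PN × (exposed cases) = 0.47310 × 1898 ≈ 897.94.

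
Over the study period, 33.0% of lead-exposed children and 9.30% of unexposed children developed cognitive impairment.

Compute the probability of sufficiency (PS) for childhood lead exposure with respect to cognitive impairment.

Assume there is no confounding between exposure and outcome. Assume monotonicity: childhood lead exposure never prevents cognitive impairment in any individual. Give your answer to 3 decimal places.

PS ≈ 0.261

p₁ = 0.33, p₀ = 0.093.
Under exogeneity and monotonicity, PS = (p₁ − p₀) / (1 − p₀).
PS = (0.33 − 0.093) / (1 − 0.093) = 0.237 / 0.907 ≈ 0.2613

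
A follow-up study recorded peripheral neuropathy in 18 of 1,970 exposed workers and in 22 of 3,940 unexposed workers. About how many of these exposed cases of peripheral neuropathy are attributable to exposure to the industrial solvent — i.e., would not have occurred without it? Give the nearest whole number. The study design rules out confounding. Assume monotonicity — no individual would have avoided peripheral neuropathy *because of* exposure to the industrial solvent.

about 7 cases

p₁ = P(outcome | exposed) = 18/1970 = 0.0091371
p₀ = P(outcome | unexposed) = 22/3940 = 0.0055838
PN = (p₁ − p₀)/p₁ = (0.0091371 − 0.0055838) / 0.0091371 ≈ 0.38889.
Attributable cases ≈ PN × (exposed cases) = 0.38889 × 18 ≈ 7.00.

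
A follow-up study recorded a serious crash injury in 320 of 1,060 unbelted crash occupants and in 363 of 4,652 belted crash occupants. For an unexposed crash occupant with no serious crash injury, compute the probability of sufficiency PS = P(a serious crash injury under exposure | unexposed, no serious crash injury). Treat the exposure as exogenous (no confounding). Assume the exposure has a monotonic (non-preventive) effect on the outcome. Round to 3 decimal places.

PS ≈ 0.243

p₁ = P(outcome | exposed) = 320/1060 = 0.30189
p₀ = P(outcome | unexposed) = 363/4652 = 0.078031
Under exogeneity and monotonicity, PS = (p₁ − p₀) / (1 − p₀).
PS = (0.30189 − 0.078031) / (1 − 0.078031) = 0.22386 / 0.92197 ≈ 0.2428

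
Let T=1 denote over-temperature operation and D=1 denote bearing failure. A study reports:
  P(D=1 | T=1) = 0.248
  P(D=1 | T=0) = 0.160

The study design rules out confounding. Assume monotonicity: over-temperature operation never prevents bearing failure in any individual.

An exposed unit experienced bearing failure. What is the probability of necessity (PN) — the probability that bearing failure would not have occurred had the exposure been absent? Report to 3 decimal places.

Let p₁ = 0.248, p₀ = 0.16.
Under exogeneity and monotonicity, PN = (p₁ − p₀) / p₁.
PN = (0.248 − 0.16) / 0.248 = 0.088 / 0.248 ≈ 0.3548

PN ≈ 0.355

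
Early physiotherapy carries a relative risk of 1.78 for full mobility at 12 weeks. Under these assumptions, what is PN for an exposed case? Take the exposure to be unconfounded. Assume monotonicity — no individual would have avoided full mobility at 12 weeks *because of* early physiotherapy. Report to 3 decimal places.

Under exogeneity and monotonicity, PN = (RR − 1) / RR = 1 − 1/RR.
PN = (1.78 − 1) / 1.78 = 0.78 / 1.78 ≈ 0.4382

PN ≈ 0.438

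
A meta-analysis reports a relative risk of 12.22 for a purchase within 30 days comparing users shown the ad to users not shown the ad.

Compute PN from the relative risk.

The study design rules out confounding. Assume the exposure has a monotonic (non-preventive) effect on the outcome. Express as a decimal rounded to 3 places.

PN ≈ 0.918

Under exogeneity and monotonicity, PN = (RR − 1) / RR = 1 − 1/RR.
PN = (12.22 − 1) / 12.22 = 11.22 / 12.22 ≈ 0.9182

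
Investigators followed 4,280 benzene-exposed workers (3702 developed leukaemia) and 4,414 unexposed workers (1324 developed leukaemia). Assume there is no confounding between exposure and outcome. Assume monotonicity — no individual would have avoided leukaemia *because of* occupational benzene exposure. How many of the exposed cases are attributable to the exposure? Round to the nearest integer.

about 2418 cases

p₁ = P(outcome | exposed) = 3702/4280 = 0.86495
p₀ = P(outcome | unexposed) = 1324/4414 = 0.29995
PN = (p₁ − p₀)/p₁ = (0.86495 − 0.29995) / 0.86495 ≈ 0.65321.
Attributable cases ≈ PN × (exposed cases) = 0.65321 × 3702 ≈ 2418.19.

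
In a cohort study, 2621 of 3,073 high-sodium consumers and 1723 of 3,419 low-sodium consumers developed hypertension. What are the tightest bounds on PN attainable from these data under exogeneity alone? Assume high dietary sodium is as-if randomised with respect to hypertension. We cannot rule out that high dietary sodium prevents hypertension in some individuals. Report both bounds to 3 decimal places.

0.409 ≤ PN ≤ 0.582

p₁ = P(outcome | exposed) = 2621/3073 = 0.85291
p₀ = P(outcome | unexposed) = 1723/3419 = 0.50395
Under exogeneity alone the bounds on PN are max{0,(p₁−p₀)/p₁} ≤ PN ≤ min{1,(1−p₀)/p₁}.
  lower = (p₁ − p₀)/p₁ = 0.34896 / 0.85291 ≈ 0.4091
  upper = min{1, (1 − p₀)/p₁} = 0.49605 / 0.85291 ≈ 0.5816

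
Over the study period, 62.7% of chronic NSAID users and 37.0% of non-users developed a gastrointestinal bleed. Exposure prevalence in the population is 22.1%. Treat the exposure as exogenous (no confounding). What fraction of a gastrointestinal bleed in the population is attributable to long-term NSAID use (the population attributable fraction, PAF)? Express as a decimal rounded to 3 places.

PAF ≈ 0.133

p₁ = 0.627, p₀ = 0.37.
Overall risk P(Y=1) = π·p₁ + (1−π)·p₀ = 0.221×0.627 + 0.779×0.37 = 0.4268.
Under exogeneity, PAF = [P(Y=1) − p₀] / P(Y=1).
PAF = (0.4268 − 0.37) / 0.4268 ≈ 0.1331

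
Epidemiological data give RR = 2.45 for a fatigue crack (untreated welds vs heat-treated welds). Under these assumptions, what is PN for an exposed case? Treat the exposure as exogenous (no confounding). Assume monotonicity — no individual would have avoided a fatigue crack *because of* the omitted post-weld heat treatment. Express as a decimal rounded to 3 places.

PN ≈ 0.592

Under exogeneity and monotonicity, PN = (RR − 1) / RR = 1 − 1/RR.
PN = (2.45 − 1) / 2.45 = 1.45 / 2.45 ≈ 0.5918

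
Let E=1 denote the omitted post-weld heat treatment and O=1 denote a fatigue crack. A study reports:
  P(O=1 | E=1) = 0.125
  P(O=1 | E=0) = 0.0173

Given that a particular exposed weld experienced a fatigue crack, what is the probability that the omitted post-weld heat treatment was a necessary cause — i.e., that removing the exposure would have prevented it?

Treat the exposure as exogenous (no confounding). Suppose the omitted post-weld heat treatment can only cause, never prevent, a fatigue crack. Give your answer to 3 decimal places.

Let p₁ = 0.125, p₀ = 0.0173.
Under exogeneity and monotonicity, PN = (p₁ − p₀) / p₁.
PN = (0.125 − 0.0173) / 0.125 = 0.1077 / 0.125 ≈ 0.8616

PN ≈ 0.862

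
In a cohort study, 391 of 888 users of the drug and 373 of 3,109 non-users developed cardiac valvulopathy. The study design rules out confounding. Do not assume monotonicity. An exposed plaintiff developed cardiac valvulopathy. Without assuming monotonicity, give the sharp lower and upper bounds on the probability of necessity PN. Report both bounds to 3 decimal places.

0.728 ≤ PN ≤ 1.000

p₁ = P(outcome | exposed) = 391/888 = 0.44032
p₀ = P(outcome | unexposed) = 373/3109 = 0.11997
Under exogeneity alone the bounds on PN are max{0,(p₁−p₀)/p₁} ≤ PN ≤ min{1,(1−p₀)/p₁}.
  lower = (p₁ − p₀)/p₁ = 0.32034 / 0.44032 ≈ 0.7275
  upper = min{1, (1 − p₀)/p₁} = 0.88003 / 0.44032 ≈ 1.9986 → capped at 1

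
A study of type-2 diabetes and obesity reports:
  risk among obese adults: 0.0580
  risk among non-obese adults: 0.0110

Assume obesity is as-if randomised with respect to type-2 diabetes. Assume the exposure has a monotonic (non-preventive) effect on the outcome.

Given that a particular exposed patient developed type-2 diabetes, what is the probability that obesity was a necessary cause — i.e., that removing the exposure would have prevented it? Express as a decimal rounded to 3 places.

Let p₁ = 0.058, p₀ = 0.011.
Under exogeneity and monotonicity, PN = (p₁ − p₀) / p₁.
PN = (0.058 − 0.011) / 0.058 = 0.047 / 0.058 ≈ 0.8103

PN ≈ 0.810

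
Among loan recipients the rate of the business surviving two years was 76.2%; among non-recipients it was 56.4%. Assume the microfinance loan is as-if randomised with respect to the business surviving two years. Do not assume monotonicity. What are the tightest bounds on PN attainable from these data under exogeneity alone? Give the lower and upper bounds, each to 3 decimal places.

0.260 ≤ PN ≤ 0.572

p₁ = 0.762, p₀ = 0.564.
Under exogeneity alone the bounds on PN are max{0,(p₁−p₀)/p₁} ≤ PN ≤ min{1,(1−p₀)/p₁}.
  lower = (p₁ − p₀)/p₁ = 0.198 / 0.762 ≈ 0.2598
  upper = min{1, (1 − p₀)/p₁} = 0.436 / 0.762 ≈ 0.5722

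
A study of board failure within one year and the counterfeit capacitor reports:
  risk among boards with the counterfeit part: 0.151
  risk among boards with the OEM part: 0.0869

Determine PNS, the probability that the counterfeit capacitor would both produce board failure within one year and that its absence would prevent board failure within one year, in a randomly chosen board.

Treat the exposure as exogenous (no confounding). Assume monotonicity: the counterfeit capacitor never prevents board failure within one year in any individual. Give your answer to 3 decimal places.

PNS ≈ 0.064

Let p₁ = 0.151, p₀ = 0.0869.
Under exogeneity and monotonicity, PNS = p₁ − p₀.
PNS = 0.151 − 0.0869 = 0.0641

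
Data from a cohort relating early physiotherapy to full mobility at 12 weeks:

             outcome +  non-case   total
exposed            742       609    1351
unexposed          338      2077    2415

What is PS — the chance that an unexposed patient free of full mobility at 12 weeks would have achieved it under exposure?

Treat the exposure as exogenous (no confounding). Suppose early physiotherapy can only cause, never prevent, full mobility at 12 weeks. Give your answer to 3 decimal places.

p₁ = P(outcome | exposed) = 742/1351 = 0.54922
p₀ = P(outcome | unexposed) = 338/2415 = 0.13996
Under exogeneity and monotonicity, PS = (p₁ − p₀)/(1 − p₀).
PS = (0.54922 − 0.13996) / 0.86004 ≈ 0.4759

PS ≈ 0.476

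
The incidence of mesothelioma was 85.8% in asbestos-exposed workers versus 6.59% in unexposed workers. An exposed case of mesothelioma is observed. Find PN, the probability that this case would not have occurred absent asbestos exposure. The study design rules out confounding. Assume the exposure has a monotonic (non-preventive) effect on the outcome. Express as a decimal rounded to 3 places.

PN ≈ 0.923

p₁ = 0.858, p₀ = 0.0659.
Under exogeneity and monotonicity, PN = (p₁ − p₀) / p₁.
PN = (0.858 − 0.0659) / 0.858 = 0.7921 / 0.858 ≈ 0.9232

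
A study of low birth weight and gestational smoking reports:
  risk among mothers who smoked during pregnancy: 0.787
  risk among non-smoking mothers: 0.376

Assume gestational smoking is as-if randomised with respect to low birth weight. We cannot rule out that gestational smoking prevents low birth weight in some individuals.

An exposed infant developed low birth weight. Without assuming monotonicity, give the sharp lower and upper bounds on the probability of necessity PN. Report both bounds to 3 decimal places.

0.522 ≤ PN ≤ 0.793

Let p₁ = 0.787, p₀ = 0.376.
Under exogeneity alone the bounds on PN are max{0,(p₁−p₀)/p₁} ≤ PN ≤ min{1,(1−p₀)/p₁}.
  lower = (p₁ − p₀)/p₁ = 0.411 / 0.787 ≈ 0.5222
  upper = min{1, (1 − p₀)/p₁} = 0.624 / 0.787 ≈ 0.7929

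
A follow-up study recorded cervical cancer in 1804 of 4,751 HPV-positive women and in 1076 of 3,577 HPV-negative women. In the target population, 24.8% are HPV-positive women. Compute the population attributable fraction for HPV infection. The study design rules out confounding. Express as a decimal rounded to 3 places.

PAF ≈ 0.061

p₁ = P(outcome | exposed) = 1804/4751 = 0.37971
p₀ = P(outcome | unexposed) = 1076/3577 = 0.30081
Overall risk P(Y=1) = π·p₁ + (1−π)·p₀ = 0.248×0.37971 + 0.752×0.30081 = 0.32038.
Under exogeneity, PAF = [P(Y=1) − p₀] / P(Y=1).
PAF = (0.32038 − 0.30081) / 0.32038 ≈ 0.0611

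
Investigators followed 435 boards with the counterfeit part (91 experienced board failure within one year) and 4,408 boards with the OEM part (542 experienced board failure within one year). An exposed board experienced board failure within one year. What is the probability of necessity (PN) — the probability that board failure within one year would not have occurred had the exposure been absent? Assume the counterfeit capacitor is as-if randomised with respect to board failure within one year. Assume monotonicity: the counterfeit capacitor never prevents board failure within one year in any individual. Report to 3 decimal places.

PN ≈ 0.412

p₁ = P(outcome | exposed) = 91/435 = 0.2092
p₀ = P(outcome | unexposed) = 542/4408 = 0.12296
Under exogeneity and monotonicity, PN = (p₁ − p₀) / p₁.
PN = (0.2092 − 0.12296) / 0.2092 = 0.086237 / 0.2092 ≈ 0.4122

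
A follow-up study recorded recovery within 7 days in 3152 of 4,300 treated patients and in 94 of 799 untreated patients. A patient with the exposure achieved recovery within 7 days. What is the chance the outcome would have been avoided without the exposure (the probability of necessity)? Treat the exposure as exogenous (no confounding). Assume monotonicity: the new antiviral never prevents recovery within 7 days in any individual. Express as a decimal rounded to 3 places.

PN ≈ 0.840

p₁ = P(outcome | exposed) = 3152/4300 = 0.73302
p₀ = P(outcome | unexposed) = 94/799 = 0.11765
Under exogeneity and monotonicity, PN = (p₁ − p₀) / p₁.
PN = (0.73302 − 0.11765) / 0.73302 = 0.61538 / 0.73302 ≈ 0.8395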